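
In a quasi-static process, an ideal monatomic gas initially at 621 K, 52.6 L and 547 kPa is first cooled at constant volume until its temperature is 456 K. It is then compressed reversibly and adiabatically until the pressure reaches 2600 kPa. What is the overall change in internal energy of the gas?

n = P₁V₁/(RT₁) = 547×52.6/(8.314×621) = 5.57 mol.
Step 1 — Isochoric: V stays 52.6 L; P/T = const ⇒ T₂ = 456 K, P₂ = 402 kPa.
W = 0 (no volume change).
ΔU = nCvΔT = 5.57×12.5×(456−621) = -11500 J.
Q = ΔU = -11500 J.
State after step 1: P = 402 kPa, V = 52.6 L, T = 456 K.
Step 2 — Adiabatic: T₂/T₁ = (P₂/P₁)^((γ−1)/γ) ⇒ T₂ = 456×(6.47)^0.400 = 963 K; V₂ = 17.2 L.
ΔU = nCvΔT = 5.57×12.5×(963−456) = 35200 J.
Q = 0 for an adiabatic process, so W = −ΔU = -35200 J.
Net over both steps: W = -35200 J, Q = -11500 J, ΔU = 23700 J.

23700 J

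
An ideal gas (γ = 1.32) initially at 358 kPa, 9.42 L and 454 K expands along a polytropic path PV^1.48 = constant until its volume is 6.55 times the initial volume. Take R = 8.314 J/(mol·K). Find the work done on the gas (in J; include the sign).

-4180 J

n = P₁V₁/(RT₁) = 358×9.42/(8.314×454) = 0.893 mol.
Polytropic n=1.48: T₂ = T₁(V₁/V₂)^(n−1) = 454×(0.153)^0.48 = 184 K; P₂ = P₁(V₁/V₂)^n = 22.2 kPa.
W = (P₁V₁−P₂V₂)/(n−1) = (358×9.42−22.2×61.7)/0.48 = 4180 J.
Work done on the gas = −W_by = -4180 J.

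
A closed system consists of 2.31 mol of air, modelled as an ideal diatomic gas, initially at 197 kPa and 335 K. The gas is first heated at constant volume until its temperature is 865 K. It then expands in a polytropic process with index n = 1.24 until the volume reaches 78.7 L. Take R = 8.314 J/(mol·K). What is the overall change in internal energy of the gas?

V₁ = nRT₁/P₁ = 2.31×8.314×335/197 = 32.7 L.
Step 1 — Isochoric: V stays 32.7 L; P/T = const ⇒ T₂ = 865 K, P₂ = 509 kPa.
W = 0 (no volume change).
ΔU = nCvΔT = 2.31×20.8×(865−335) = 25400 J.
Q = ΔU = 25400 J.
State after step 1: P = 509 kPa, V = 32.7 L, T = 865 K.
Step 2 — Polytropic n=1.24: T₂ = T₁(V₁/V₂)^(n−1) = 865×(0.415)^0.24 = 700 K; P₂ = P₁(V₁/V₂)^n = 171 kPa.
W = (P₁V₁−P₂V₂)/(n−1) = (509×32.7−171×78.7)/0.24 = 13200 J.
ΔU = nCvΔT = 2.31×20.8×(700−865) = -7900 J.
Q = ΔU + W = 5270 J.
Net over both steps: W = 13200 J, Q = 30700 J, ΔU = 17500 J.

17500 J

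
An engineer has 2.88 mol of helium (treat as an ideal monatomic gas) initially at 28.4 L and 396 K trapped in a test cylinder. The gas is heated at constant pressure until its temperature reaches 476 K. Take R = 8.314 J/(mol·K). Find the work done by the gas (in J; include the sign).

P₁ = nRT₁/V₁ = 2.88×8.314×396/28.4 = 334 kPa.
Isobaric: P stays 334 kPa; V/T = const ⇒ T₂ = 476 K, V₂ = 34.1 L.
W = PΔV = 334×(34.1−28.4) kPa·L = 1920 J.

1920 J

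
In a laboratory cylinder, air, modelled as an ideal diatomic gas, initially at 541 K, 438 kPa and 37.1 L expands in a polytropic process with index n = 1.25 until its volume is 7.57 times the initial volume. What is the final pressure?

Polytropic n=1.25: T₂ = T₁(V₁/V₂)^(n−1) = 541×(0.132)^0.25 = 326 K; P₂ = P₁(V₁/V₂)^n = 34.9 kPa.

34.9 kPa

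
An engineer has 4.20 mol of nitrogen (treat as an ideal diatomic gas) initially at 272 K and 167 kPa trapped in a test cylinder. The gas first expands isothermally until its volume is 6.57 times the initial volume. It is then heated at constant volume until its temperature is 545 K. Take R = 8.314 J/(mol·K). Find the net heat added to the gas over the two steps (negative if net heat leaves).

41700 J

V₁ = nRT₁/P₁ = 4.20×8.314×272/167 = 56.9 L.
Step 1 — Isothermal: T stays 272 K; PV = const ⇒ V₂ = 374 L, P₂ = 25.4 kPa.
ΔU = 0 (ideal gas, T constant).
W = nRT ln(V₂/V₁) = 4.20×8.314×272×ln(6.57) = 17900 J.
Q = ΔU + W = 17900 J.
State after step 1: P = 25.4 kPa, V = 374 L, T = 272 K.
Step 2 — Isochoric: V stays 374 L; P/T = const ⇒ T₂ = 545 K, P₂ = 50.9 kPa.
W = 0 (no volume change).
ΔU = nCvΔT = 4.20×20.8×(545−272) = 23800 J.
Q = ΔU = 23800 J.
Net over both steps: W = 17900 J, Q = 41700 J, ΔU = 23800 J.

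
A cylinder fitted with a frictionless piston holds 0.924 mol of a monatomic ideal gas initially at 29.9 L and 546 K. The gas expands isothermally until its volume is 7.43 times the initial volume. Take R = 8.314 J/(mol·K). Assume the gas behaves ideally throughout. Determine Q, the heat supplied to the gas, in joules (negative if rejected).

8410 J

P₁ = nRT₁/V₁ = 0.924×8.314×546/29.9 = 140 kPa.
Isothermal: T stays 546 K; PV = const ⇒ V₂ = 222 L, P₂ = 18.9 kPa.
ΔU = 0 (ideal gas, T constant).
W = nRT ln(V₂/V₁) = 0.924×8.314×546×ln(7.43) = 8410 J.
Q = ΔU + W = 8410 J.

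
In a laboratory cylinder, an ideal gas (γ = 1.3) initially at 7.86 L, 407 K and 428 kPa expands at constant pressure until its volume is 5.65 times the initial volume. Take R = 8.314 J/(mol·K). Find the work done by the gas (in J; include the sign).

15600 J

n = P₁V₁/(RT₁) = 428×7.86/(8.314×407) = 0.994 mol.
Isobaric: P stays 428 kPa; V/T = const ⇒ T₂ = 2300 K, V₂ = 44.4 L.
W = PΔV = 428×(44.4−7.86) kPa·L = 15600 J.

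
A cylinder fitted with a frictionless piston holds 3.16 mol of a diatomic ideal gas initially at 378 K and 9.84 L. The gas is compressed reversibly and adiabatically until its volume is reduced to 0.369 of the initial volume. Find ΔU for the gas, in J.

12200 J

P₁ = nRT₁/V₁ = 3.16×8.314×378/9.84 = 1010 kPa.
Adiabatic: TV^(γ−1) = const ⇒ T₂ = 378×(2.71)^0.400 = 563 K; PV^γ = const ⇒ P₂ = 4080 kPa.
For an ideal gas ΔU = nCvΔT with Cv = (5/2)R = 20.8 J/(mol·K).
ΔU = 3.16×20.8×(563−378) = 12200 J.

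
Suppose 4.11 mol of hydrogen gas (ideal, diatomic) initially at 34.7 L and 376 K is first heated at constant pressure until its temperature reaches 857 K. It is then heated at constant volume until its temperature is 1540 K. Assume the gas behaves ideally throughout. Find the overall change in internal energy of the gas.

P₁ = nRT₁/V₁ = 4.11×8.314×376/34.7 = 370 kPa.
Step 1 — Isobaric: P stays 370 kPa; V/T = const ⇒ T₂ = 857 K, V₂ = 79.1 L.
W = PΔV = 370×(79.1−34.7) kPa·L = 16400 J.
ΔU = nCvΔT = 4.11×20.8×(857−376) = 41100 J.
Q = ΔU + W = nCpΔT = 57500 J.
State after step 1: P = 370 kPa, V = 79.1 L, T = 857 K.
Step 2 — Isochoric: V stays 79.1 L; P/T = const ⇒ T₂ = 1540 K, P₂ = 665 kPa.
W = 0 (no volume change).
ΔU = nCvΔT = 4.11×20.8×(1540−857) = 58300 J.
Q = ΔU = 58300 J.
Net over both steps: W = 16400 J, Q = 116000 J, ΔU = 99400 J.

99400 J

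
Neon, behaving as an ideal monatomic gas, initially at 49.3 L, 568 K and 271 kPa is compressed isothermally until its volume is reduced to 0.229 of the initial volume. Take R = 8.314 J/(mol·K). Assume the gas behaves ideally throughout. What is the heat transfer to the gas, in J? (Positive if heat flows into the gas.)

-19700 J

n = P₁V₁/(RT₁) = 271×49.3/(8.314×568) = 2.83 mol.
Isothermal: T stays 568 K; PV = const ⇒ V₂ = 11.3 L, P₂ = 1180 kPa.
ΔU = 0 (ideal gas, T constant).
W = nRT ln(V₂/V₁) = 2.83×8.314×568×ln(0.229) = -19700 J.
Q = ΔU + W = -19700 J.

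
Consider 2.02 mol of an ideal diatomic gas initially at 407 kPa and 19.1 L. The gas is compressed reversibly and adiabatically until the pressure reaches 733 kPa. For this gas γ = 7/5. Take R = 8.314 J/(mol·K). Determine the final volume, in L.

12.5 L

T₁ = P₁V₁/(nR) = 407×19.1/(2.02×8.314) = 463 K.
Adiabatic: T₂/T₁ = (P₂/P₁)^((γ−1)/γ) ⇒ T₂ = 463×(1.80)^0.286 = 548 K; V₂ = 12.5 L.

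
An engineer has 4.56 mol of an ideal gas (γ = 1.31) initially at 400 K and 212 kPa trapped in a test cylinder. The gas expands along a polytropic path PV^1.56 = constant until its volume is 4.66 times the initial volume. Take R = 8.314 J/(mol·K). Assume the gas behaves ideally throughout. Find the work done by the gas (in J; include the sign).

V₁ = nRT₁/P₁ = 4.56×8.314×400/212 = 71.5 L.
Polytropic n=1.56: T₂ = T₁(V₁/V₂)^(n−1) = 400×(0.215)^0.56 = 169 K; P₂ = P₁(V₁/V₂)^n = 19.2 kPa.
W = (P₁V₁−P₂V₂)/(n−1) = (212×71.5−19.2×333)/0.56 = 15600 J.

15600 J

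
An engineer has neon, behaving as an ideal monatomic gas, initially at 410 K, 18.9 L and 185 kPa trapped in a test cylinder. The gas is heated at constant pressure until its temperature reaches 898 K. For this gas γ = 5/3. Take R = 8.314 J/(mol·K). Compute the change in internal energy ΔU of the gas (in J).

n = P₁V₁/(RT₁) = 185×18.9/(8.314×410) = 1.03 mol.
Isobaric: P stays 185 kPa; V/T = const ⇒ T₂ = 898 K, V₂ = 41.4 L.
For an ideal gas ΔU = nCvΔT with Cv = (3/2)R = 12.5 J/(mol·K).
ΔU = 1.03×12.5×(898−410) = 6240 J.

6240 J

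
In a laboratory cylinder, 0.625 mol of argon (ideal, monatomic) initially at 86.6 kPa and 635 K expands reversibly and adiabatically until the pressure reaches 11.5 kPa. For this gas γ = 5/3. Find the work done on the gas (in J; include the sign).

-2740 J

V₁ = nRT₁/P₁ = 0.625×8.314×635/86.6 = 38.1 L.
Adiabatic: T₂/T₁ = (P₂/P₁)^((γ−1)/γ) ⇒ T₂ = 635×(0.133)^0.400 = 283 K; V₂ = 128 L.
ΔU = nCvΔT = 0.625×12.5×(283−635) = -2740 J.
Q = 0 for an adiabatic process, so W = −ΔU = 2740 J.
Work done on the gas = −W_by = -2740 J.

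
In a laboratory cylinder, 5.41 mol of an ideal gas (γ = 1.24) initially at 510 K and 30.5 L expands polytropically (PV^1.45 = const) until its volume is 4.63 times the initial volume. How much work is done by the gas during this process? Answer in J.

P₁ = nRT₁/V₁ = 5.41×8.314×510/30.5 = 752 kPa.
Polytropic n=1.45: T₂ = T₁(V₁/V₂)^(n−1) = 510×(0.216)^0.45 = 256 K; P₂ = P₁(V₁/V₂)^n = 81.5 kPa.
W = (P₁V₁−P₂V₂)/(n−1) = (752×30.5−81.5×141)/0.45 = 25400 J.

25400 J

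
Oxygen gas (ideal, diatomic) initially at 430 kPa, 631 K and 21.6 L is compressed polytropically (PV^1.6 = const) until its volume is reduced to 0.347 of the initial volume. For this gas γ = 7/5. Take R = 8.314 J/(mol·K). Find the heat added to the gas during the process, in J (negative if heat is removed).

6870 J

n = P₁V₁/(RT₁) = 430×21.6/(8.314×631) = 1.77 mol.
Polytropic n=1.6: T₂ = T₁(V₁/V₂)^(n−1) = 631×(2.88)^0.60 = 1190 K; P₂ = P₁(V₁/V₂)^n = 2340 kPa.
W = (P₁V₁−P₂V₂)/(n−1) = (430×21.6−2340×7.50)/0.60 = -13700 J.
ΔU = nCvΔT = 1.77×20.8×(1190−631) = 20600 J.
Q = ΔU + W = 6870 J.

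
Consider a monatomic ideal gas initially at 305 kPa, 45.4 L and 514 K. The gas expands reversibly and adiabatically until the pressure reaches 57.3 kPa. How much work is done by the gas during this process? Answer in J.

n = P₁V₁/(RT₁) = 305×45.4/(8.314×514) = 3.24 mol.
Adiabatic: T₂/T₁ = (P₂/P₁)^((γ−1)/γ) ⇒ T₂ = 514×(0.188)^0.400 = 263 K; V₂ = 124 L.
ΔU = nCvΔT = 3.24×12.5×(263−514) = -10100 J.
Q = 0 for an adiabatic process, so W = −ΔU = 10100 J.

10100 J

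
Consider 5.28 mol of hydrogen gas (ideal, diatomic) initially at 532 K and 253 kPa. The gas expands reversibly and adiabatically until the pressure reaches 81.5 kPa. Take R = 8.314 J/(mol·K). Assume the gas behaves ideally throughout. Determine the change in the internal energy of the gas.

-16100 J

V₁ = nRT₁/P₁ = 5.28×8.314×532/253 = 92.3 L.
Adiabatic: T₂/T₁ = (P₂/P₁)^((γ−1)/γ) ⇒ T₂ = 532×(0.322)^0.286 = 385 K; V₂ = 207 L.
For an ideal gas ΔU = nCvΔT with Cv = (5/2)R = 20.8 J/(mol·K).
ΔU = 5.28×20.8×(385−532) = -16100 J.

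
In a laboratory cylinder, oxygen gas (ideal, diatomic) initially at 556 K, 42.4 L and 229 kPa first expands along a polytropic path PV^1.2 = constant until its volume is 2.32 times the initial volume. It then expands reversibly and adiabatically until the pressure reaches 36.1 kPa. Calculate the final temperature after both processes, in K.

n = P₁V₁/(RT₁) = 229×42.4/(8.314×556) = 2.10 mol.
Step 1 — Polytropic n=1.2: T₂ = T₁(V₁/V₂)^(n−1) = 556×(0.431)^0.20 = 470 K; P₂ = P₁(V₁/V₂)^n = 83.4 kPa.
W = (P₁V₁−P₂V₂)/(n−1) = (229×42.4−83.4×98.4)/0.20 = 7520 J.
ΔU = nCvΔT = 2.10×20.8×(470−556) = -3760 J.
Q = ΔU + W = 3760 J.
State after step 1: P = 83.4 kPa, V = 98.4 L, T = 470 K.
Step 2 — Adiabatic: T₂/T₁ = (P₂/P₁)^((γ−1)/γ) ⇒ T₂ = 470×(0.433)^0.286 = 370 K; V₂ = 179 L.
ΔU = nCvΔT = 2.10×20.8×(370−470) = -4370 J.
Q = 0 for an adiabatic process, so W = −ΔU = 4370 J.
Net over both steps: W = 11900 J, Q = 3760 J, ΔU = -8130 J.

370 K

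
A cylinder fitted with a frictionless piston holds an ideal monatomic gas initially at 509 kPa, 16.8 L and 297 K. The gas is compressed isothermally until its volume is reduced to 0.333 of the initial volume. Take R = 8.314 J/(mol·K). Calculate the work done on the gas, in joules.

n = P₁V₁/(RT₁) = 509×16.8/(8.314×297) = 3.46 mol.
Isothermal: T stays 297 K; PV = const ⇒ V₂ = 5.59 L, P₂ = 1530 kPa.
W = nRT ln(V₂/V₁) = 3.46×8.314×297×ln(0.333) = -9400 J.
Work done on the gas = −W_by = 9400 J.

9400 J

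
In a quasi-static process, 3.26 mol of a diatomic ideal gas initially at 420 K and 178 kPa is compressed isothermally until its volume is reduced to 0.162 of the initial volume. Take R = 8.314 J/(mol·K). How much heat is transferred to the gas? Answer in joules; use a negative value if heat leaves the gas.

-20700 J

V₁ = nRT₁/P₁ = 3.26×8.314×420/178 = 64.0 L.
Isothermal: T stays 420 K; PV = const ⇒ V₂ = 10.4 L, P₂ = 1100 kPa.
ΔU = 0 (ideal gas, T constant).
W = nRT ln(V₂/V₁) = 3.26×8.314×420×ln(0.162) = -20700 J.
Q = ΔU + W = -20700 J.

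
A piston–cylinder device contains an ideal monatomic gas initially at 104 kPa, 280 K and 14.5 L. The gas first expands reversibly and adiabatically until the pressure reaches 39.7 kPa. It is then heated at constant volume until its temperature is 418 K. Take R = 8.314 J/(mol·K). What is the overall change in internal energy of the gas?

n = P₁V₁/(RT₁) = 104×14.5/(8.314×280) = 0.648 mol.
Step 1 — Adiabatic: T₂/T₁ = (P₂/P₁)^((γ−1)/γ) ⇒ T₂ = 280×(0.382)^0.400 = 190 K; V₂ = 25.8 L.
ΔU = nCvΔT = 0.648×12.5×(190−280) = -723 J.
Q = 0 for an adiabatic process, so W = −ΔU = 723 J.
State after step 1: P = 39.7 kPa, V = 25.8 L, T = 190 K.
Step 2 — Isochoric: V stays 25.8 L; P/T = const ⇒ T₂ = 418 K, P₂ = 87.1 kPa.
W = 0 (no volume change).
ΔU = nCvΔT = 0.648×12.5×(418−190) = 1840 J.
Q = ΔU = 1840 J.
Net over both steps: W = 723 J, Q = 1840 J, ΔU = 1110 J.

1110 J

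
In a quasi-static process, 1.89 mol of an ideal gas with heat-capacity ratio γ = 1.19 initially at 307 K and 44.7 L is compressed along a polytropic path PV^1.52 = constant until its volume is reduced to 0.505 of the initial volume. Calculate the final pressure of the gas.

305 kPa

P₁ = nRT₁/V₁ = 1.89×8.314×307/44.7 = 108 kPa.
Polytropic n=1.52: T₂ = T₁(V₁/V₂)^(n−1) = 307×(1.98)^0.52 = 438 K; P₂ = P₁(V₁/V₂)^n = 305 kPa.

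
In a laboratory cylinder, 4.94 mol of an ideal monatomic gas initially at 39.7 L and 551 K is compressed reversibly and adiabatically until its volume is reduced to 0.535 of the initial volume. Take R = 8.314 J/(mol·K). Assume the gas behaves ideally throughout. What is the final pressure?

P₁ = nRT₁/V₁ = 4.94×8.314×551/39.7 = 570 kPa.
Adiabatic: TV^(γ−1) = const ⇒ T₂ = 551×(1.87)^0.667 = 836 K; PV^γ = const ⇒ P₂ = 1620 kPa.

1620 kPa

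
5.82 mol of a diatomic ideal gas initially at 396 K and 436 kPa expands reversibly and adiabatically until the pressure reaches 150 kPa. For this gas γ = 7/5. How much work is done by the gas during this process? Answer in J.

V₁ = nRT₁/P₁ = 5.82×8.314×396/436 = 43.9 L.
Adiabatic: T₂/T₁ = (P₂/P₁)^((γ−1)/γ) ⇒ T₂ = 396×(0.344)^0.286 = 292 K; V₂ = 94.2 L.
ΔU = nCvΔT = 5.82×20.8×(292−396) = -12600 J.
Q = 0 for an adiabatic process, so W = −ΔU = 12600 J.

12600 J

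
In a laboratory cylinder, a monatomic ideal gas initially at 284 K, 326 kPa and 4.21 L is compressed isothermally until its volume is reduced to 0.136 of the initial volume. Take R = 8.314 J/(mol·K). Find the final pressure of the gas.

2400 kPa

Isothermal: T stays 284 K; PV = const ⇒ V₂ = 0.573 L, P₂ = 2400 kPa.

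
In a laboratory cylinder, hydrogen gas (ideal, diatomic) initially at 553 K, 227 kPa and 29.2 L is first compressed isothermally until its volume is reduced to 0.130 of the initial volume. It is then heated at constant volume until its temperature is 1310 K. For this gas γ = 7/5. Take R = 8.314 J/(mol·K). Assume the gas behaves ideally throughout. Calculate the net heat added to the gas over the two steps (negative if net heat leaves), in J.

9160 J

n = P₁V₁/(RT₁) = 227×29.2/(8.314×553) = 1.44 mol.
Step 1 — Isothermal: T stays 553 K; PV = const ⇒ V₂ = 3.80 L, P₂ = 1750 kPa.
ΔU = 0 (ideal gas, T constant).
W = nRT ln(V₂/V₁) = 1.44×8.314×553×ln(0.130) = -13500 J.
Q = ΔU + W = -13500 J.
State after step 1: P = 1750 kPa, V = 3.80 L, T = 553 K.
Step 2 — Isochoric: V stays 3.80 L; P/T = const ⇒ T₂ = 1310 K, P₂ = 4140 kPa.
W = 0 (no volume change).
ΔU = nCvΔT = 1.44×20.8×(1310−553) = 22700 J.
Q = ΔU = 22700 J.
Net over both steps: W = -13500 J, Q = 9160 J, ΔU = 22700 J.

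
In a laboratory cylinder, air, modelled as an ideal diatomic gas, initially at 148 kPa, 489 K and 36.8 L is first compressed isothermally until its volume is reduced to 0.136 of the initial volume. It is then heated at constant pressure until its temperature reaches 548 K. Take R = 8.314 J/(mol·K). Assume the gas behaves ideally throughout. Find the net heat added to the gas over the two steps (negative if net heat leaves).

n = P₁V₁/(RT₁) = 148×36.8/(8.314×489) = 1.34 mol.
Step 1 — Isothermal: T stays 489 K; PV = const ⇒ V₂ = 5.00 L, P₂ = 1090 kPa.
ΔU = 0 (ideal gas, T constant).
W = nRT ln(V₂/V₁) = 1.34×8.314×489×ln(0.136) = -10900 J.
Q = ΔU + W = -10900 J.
State after step 1: P = 1090 kPa, V = 5.00 L, T = 489 K.
Step 2 — Isobaric: P stays 1090 kPa; V/T = const ⇒ T₂ = 548 K, V₂ = 5.61 L.
W = PΔV = 1090×(5.61−5.00) kPa·L = 657 J.
ΔU = nCvΔT = 1.34×20.8×(548−489) = 1640 J.
Q = ΔU + W = nCpΔT = 2300 J.
Net over both steps: W = -10200 J, Q = -8570 J, ΔU = 1640 J.

-8570 J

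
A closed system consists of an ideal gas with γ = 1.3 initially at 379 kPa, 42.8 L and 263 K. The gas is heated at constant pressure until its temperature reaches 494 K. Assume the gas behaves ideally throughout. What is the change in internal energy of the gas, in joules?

47500 J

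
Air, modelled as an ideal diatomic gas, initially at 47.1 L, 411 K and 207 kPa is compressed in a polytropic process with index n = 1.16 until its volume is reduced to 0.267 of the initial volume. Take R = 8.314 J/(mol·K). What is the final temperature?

Polytropic n=1.16: T₂ = T₁(V₁/V₂)^(n−1) = 411×(3.75)^0.16 = 508 K; P₂ = P₁(V₁/V₂)^n = 958 kPa.

508 K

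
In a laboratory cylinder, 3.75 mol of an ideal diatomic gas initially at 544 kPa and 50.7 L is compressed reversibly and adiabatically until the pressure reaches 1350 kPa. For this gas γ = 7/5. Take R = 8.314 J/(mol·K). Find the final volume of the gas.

T₁ = P₁V₁/(nR) = 544×50.7/(3.75×8.314) = 885 K.
Adiabatic: T₂/T₁ = (P₂/P₁)^((γ−1)/γ) ⇒ T₂ = 885×(2.48)^0.286 = 1150 K; V₂ = 26.5 L.

26.5 L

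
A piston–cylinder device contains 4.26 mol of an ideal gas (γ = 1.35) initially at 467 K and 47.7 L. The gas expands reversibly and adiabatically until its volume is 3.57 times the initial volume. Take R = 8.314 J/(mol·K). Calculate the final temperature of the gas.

299 K

P₁ = nRT₁/V₁ = 4.26×8.314×467/47.7 = 347 kPa.
Adiabatic: TV^(γ−1) = const ⇒ T₂ = 467×(0.280)^0.350 = 299 K; PV^γ = const ⇒ P₂ = 62.2 kPa.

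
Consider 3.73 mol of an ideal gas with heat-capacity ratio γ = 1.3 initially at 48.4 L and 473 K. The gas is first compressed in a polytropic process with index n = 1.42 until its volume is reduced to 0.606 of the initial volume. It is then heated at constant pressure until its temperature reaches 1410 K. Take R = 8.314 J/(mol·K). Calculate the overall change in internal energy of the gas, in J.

96900 J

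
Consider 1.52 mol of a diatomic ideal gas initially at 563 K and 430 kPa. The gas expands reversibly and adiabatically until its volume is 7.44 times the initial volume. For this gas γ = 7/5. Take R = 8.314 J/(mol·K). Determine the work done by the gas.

V₁ = nRT₁/P₁ = 1.52×8.314×563/430 = 16.5 L.
Adiabatic: TV^(γ−1) = const ⇒ T₂ = 563×(0.134)^0.400 = 252 K; PV^γ = const ⇒ P₂ = 25.9 kPa.
ΔU = nCvΔT = 1.52×20.8×(252−563) = -9820 J.
Q = 0 for an adiabatic process, so W = −ΔU = 9820 J.

9820 J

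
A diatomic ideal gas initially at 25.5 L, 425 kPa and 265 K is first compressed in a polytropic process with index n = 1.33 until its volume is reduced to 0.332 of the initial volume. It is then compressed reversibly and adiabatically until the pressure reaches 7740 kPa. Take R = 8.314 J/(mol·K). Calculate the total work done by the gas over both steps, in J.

n = P₁V₁/(RT₁) = 425×25.5/(8.314×265) = 4.92 mol.
Step 1 — Polytropic n=1.33: T₂ = T₁(V₁/V₂)^(n−1) = 265×(3.01)^0.33 = 381 K; P₂ = P₁(V₁/V₂)^n = 1840 kPa.
W = (P₁V₁−P₂V₂)/(n−1) = (425×25.5−1840×8.47)/0.33 = -14400 J.
ΔU = nCvΔT = 4.92×20.8×(381−265) = 11900 J.
Q = ΔU + W = -2520 J.
State after step 1: P = 1840 kPa, V = 8.47 L, T = 381 K.
Step 2 — Adiabatic: T₂/T₁ = (P₂/P₁)^((γ−1)/γ) ⇒ T₂ = 381×(4.20)^0.286 = 575 K; V₂ = 3.04 L.
ΔU = nCvΔT = 4.92×20.8×(575−381) = 19800 J.
Q = 0 for an adiabatic process, so W = −ΔU = -19800 J.
Net over both steps: W = -34200 J, Q = -2520 J, ΔU = 31700 J.

-34200 J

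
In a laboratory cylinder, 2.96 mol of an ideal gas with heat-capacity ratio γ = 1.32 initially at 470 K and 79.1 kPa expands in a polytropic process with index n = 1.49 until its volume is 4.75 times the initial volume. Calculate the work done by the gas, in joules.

12600 J

V₁ = nRT₁/P₁ = 2.96×8.314×470/79.1 = 146 L.
Polytropic n=1.49: T₂ = T₁(V₁/V₂)^(n−1) = 470×(0.211)^0.49 = 219 K; P₂ = P₁(V₁/V₂)^n = 7.76 kPa.
W = (P₁V₁−P₂V₂)/(n−1) = (79.1×146−7.76×695)/0.49 = 12600 J.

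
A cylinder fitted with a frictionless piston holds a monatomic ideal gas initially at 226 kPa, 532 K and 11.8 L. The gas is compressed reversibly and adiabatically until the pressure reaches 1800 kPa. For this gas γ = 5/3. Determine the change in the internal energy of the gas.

5170 J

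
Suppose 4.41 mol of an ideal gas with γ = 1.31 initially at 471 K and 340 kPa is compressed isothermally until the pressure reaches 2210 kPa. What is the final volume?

7.81 L

V₁ = nRT₁/P₁ = 4.41×8.314×471/340 = 50.8 L.
Isothermal: T stays 471 K; PV = const ⇒ V₂ = 7.81 L, P₂ = 2210 kPa.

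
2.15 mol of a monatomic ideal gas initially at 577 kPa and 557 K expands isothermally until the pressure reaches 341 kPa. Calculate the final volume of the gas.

29.2 L

V₁ = nRT₁/P₁ = 2.15×8.314×557/577 = 17.3 L.
Isothermal: T stays 557 K; PV = const ⇒ V₂ = 29.2 L, P₂ = 341 kPa.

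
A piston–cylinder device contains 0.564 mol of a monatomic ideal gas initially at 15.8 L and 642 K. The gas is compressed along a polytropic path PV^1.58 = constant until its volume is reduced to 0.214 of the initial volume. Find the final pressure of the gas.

P₁ = nRT₁/V₁ = 0.564×8.314×642/15.8 = 191 kPa.
Polytropic n=1.58: T₂ = T₁(V₁/V₂)^(n−1) = 642×(4.67)^0.58 = 1570 K; P₂ = P₁(V₁/V₂)^n = 2180 kPa.

2180 kPa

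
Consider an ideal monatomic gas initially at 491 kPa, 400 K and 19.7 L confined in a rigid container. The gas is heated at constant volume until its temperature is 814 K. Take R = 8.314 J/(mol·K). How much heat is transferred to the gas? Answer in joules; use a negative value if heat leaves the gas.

15000 J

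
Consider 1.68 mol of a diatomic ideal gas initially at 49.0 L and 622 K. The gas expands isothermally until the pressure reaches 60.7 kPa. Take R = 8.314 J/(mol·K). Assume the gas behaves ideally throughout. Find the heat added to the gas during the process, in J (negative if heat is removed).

9310 J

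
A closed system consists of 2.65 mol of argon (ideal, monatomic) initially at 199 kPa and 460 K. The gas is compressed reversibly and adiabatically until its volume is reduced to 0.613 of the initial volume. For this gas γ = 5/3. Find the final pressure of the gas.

450 kPa

V₁ = nRT₁/P₁ = 2.65×8.314×460/199 = 50.9 L.
Adiabatic: TV^(γ−1) = const ⇒ T₂ = 460×(1.63)^0.667 = 637 K; PV^γ = const ⇒ P₂ = 450 kPa.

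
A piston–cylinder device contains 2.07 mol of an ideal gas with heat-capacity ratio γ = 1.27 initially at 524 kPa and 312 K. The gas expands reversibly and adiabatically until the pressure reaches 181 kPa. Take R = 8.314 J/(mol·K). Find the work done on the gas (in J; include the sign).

-4020 J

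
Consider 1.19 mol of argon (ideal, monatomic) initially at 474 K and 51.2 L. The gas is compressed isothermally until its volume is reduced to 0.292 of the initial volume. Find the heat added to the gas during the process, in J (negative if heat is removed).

-5770 J

P₁ = nRT₁/V₁ = 1.19×8.314×474/51.2 = 91.6 kPa.
Isothermal: T stays 474 K; PV = const ⇒ V₂ = 15.0 L, P₂ = 314 kPa.
ΔU = 0 (ideal gas, T constant).
W = nRT ln(V₂/V₁) = 1.19×8.314×474×ln(0.292) = -5770 J.
Q = ΔU + W = -5770 J.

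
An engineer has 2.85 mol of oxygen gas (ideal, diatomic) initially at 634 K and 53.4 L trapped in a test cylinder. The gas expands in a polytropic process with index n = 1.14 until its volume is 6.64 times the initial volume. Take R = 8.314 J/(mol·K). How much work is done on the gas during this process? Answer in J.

-25000 J

P₁ = nRT₁/V₁ = 2.85×8.314×634/53.4 = 281 kPa.
Polytropic n=1.14: T₂ = T₁(V₁/V₂)^(n−1) = 634×(0.151)^0.14 = 486 K; P₂ = P₁(V₁/V₂)^n = 32.5 kPa.
W = (P₁V₁−P₂V₂)/(n−1) = (281×53.4−32.5×355)/0.14 = 25000 J.
Work done on the gas = −W_by = -25000 J.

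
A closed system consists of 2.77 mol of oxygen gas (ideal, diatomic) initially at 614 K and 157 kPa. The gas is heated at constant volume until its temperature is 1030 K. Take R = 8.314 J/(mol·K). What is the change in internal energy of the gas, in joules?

24000 J

V₁ = nRT₁/P₁ = 2.77×8.314×614/157 = 90.1 L.
Isochoric: V stays 90.1 L; P/T = const ⇒ T₂ = 1030 K, P₂ = 263 kPa.
For an ideal gas ΔU = nCvΔT with Cv = (5/2)R = 20.8 J/(mol·K).
ΔU = 2.77×20.8×(1030−614) = 24000 J.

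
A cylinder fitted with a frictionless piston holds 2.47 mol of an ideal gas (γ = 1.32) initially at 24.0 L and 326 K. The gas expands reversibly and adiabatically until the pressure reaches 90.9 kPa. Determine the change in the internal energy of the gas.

-4980 J

P₁ = nRT₁/V₁ = 2.47×8.314×326/24.0 = 279 kPa.
Adiabatic: T₂/T₁ = (P₂/P₁)^((γ−1)/γ) ⇒ T₂ = 326×(0.326)^0.242 = 248 K; V₂ = 56.1 L.
For an ideal gas ΔU = nCvΔT with Cv = R/(γ−1) = 26.0 J/(mol·K).
ΔU = 2.47×26.0×(248−326) = -4980 J.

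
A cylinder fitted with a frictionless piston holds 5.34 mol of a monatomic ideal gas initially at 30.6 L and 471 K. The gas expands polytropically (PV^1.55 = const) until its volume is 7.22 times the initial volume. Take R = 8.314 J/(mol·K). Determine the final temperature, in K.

159 K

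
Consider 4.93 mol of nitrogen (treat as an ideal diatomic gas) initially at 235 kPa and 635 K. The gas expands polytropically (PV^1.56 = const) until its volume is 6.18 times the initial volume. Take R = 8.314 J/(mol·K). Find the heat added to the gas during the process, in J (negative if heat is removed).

V₁ = nRT₁/P₁ = 4.93×8.314×635/235 = 111 L.
Polytropic n=1.56: T₂ = T₁(V₁/V₂)^(n−1) = 635×(0.162)^0.56 = 229 K; P₂ = P₁(V₁/V₂)^n = 13.7 kPa.
W = (P₁V₁−P₂V₂)/(n−1) = (235×111−13.7×684)/0.56 = 29700 J.
ΔU = nCvΔT = 4.93×20.8×(229−635) = -41600 J.
Q = ΔU + W = -11900 J.

-11900 J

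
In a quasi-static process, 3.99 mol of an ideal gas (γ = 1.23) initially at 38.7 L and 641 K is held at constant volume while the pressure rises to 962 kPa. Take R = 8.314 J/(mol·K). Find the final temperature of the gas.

P₁ = nRT₁/V₁ = 3.99×8.314×641/38.7 = 549 kPa.
Isochoric: V stays 38.7 L; P/T = const ⇒ T₂ = 1120 K, P₂ = 962 kPa.

1120 K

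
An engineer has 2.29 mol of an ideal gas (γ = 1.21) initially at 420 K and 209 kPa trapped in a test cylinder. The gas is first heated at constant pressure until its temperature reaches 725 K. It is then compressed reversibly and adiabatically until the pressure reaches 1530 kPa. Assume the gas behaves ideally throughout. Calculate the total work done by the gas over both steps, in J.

V₁ = nRT₁/P₁ = 2.29×8.314×420/209 = 38.3 L.
Step 1 — Isobaric: P stays 209 kPa; V/T = const ⇒ T₂ = 725 K, V₂ = 66.0 L.
W = PΔV = 209×(66.0−38.3) kPa·L = 5810 J.
ΔU = nCvΔT = 2.29×39.6×(725−420) = 27700 J.
Q = ΔU + W = nCpΔT = 33500 J.
State after step 1: P = 209 kPa, V = 66.0 L, T = 725 K.
Step 2 — Adiabatic: T₂/T₁ = (P₂/P₁)^((γ−1)/γ) ⇒ T₂ = 725×(7.32)^0.174 = 1020 K; V₂ = 12.7 L.
ΔU = nCvΔT = 2.29×39.6×(1020−725) = 27100 J.
Q = 0 for an adiabatic process, so W = −ΔU = -27100 J.
Net over both steps: W = -21300 J, Q = 33500 J, ΔU = 54800 J.

-21300 J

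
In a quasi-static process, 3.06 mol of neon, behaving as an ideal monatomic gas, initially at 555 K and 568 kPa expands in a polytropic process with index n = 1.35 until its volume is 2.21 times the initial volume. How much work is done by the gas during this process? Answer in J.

V₁ = nRT₁/P₁ = 3.06×8.314×555/568 = 24.9 L.
Polytropic n=1.35: T₂ = T₁(V₁/V₂)^(n−1) = 555×(0.452)^0.35 = 420 K; P₂ = P₁(V₁/V₂)^n = 195 kPa.
W = (P₁V₁−P₂V₂)/(n−1) = (568×24.9−195×54.9)/0.35 = 9780 J.

9780 J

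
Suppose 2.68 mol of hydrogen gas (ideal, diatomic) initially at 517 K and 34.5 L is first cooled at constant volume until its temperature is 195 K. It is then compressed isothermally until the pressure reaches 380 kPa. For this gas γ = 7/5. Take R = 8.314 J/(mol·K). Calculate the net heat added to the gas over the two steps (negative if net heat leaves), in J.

P₁ = nRT₁/V₁ = 2.68×8.314×517/34.5 = 334 kPa.
Step 1 — Isochoric: V stays 34.5 L; P/T = const ⇒ T₂ = 195 K, P₂ = 126 kPa.
W = 0 (no volume change).
ΔU = nCvΔT = 2.68×20.8×(195−517) = -17900 J.
Q = ΔU = -17900 J.
State after step 1: P = 126 kPa, V = 34.5 L, T = 195 K.
Step 2 — Isothermal: T stays 195 K; PV = const ⇒ V₂ = 11.4 L, P₂ = 380 kPa.
ΔU = 0 (ideal gas, T constant).
W = nRT ln(V₂/V₁) = 2.68×8.314×195×ln(0.331) = -4800 J.
Q = ΔU + W = -4800 J.
Net over both steps: W = -4800 J, Q = -22700 J, ΔU = -17900 J.

-22700 J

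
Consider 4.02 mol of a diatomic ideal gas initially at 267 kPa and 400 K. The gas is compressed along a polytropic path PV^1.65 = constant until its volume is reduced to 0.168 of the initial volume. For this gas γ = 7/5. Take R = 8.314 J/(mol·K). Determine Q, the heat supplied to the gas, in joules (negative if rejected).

28100 J

V₁ = nRT₁/P₁ = 4.02×8.314×400/267 = 50.1 L.
Polytropic n=1.65: T₂ = T₁(V₁/V₂)^(n−1) = 400×(5.95)^0.65 = 1280 K; P₂ = P₁(V₁/V₂)^n = 5070 kPa.
W = (P₁V₁−P₂V₂)/(n−1) = (267×50.1−5070×8.41)/0.65 = -45000 J.
ΔU = nCvΔT = 4.02×20.8×(1280−400) = 73100 J.
Q = ΔU + W = 28100 J.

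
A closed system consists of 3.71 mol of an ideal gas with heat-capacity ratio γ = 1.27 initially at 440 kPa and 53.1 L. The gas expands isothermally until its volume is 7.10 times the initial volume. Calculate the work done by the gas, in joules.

T₁ = P₁V₁/(nR) = 440×53.1/(3.71×8.314) = 757 K.
Isothermal: T stays 757 K; PV = const ⇒ V₂ = 377 L, P₂ = 62.0 kPa.
W = nRT ln(V₂/V₁) = 3.71×8.314×757×ln(7.10) = 45800 J.

45800 J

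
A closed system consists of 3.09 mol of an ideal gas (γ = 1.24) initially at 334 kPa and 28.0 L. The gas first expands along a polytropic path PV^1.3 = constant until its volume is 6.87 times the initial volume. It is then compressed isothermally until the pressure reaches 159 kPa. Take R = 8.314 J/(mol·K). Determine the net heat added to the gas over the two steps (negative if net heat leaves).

T₁ = P₁V₁/(nR) = 334×28.0/(3.09×8.314) = 364 K.
Step 1 — Polytropic n=1.3: T₂ = T₁(V₁/V₂)^(n−1) = 364×(0.146)^0.30 = 204 K; P₂ = P₁(V₁/V₂)^n = 27.3 kPa.
W = (P₁V₁−P₂V₂)/(n−1) = (334×28.0−27.3×192)/0.30 = 13700 J.
ΔU = nCvΔT = 3.09×34.6×(204−364) = -17100 J.
Q = ΔU + W = -3420 J.
State after step 1: P = 27.3 kPa, V = 192 L, T = 204 K.
Step 2 — Isothermal: T stays 204 K; PV = const ⇒ V₂ = 33.0 L, P₂ = 159 kPa.
ΔU = 0 (ideal gas, T constant).
W = nRT ln(V₂/V₁) = 3.09×8.314×204×ln(0.172) = -9250 J.
Q = ΔU + W = -9250 J.
Net over both steps: W = 4440 J, Q = -12700 J, ΔU = -17100 J.

-12700 J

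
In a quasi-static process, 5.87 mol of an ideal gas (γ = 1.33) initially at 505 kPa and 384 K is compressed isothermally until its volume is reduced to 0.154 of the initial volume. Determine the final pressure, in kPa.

3280 kPa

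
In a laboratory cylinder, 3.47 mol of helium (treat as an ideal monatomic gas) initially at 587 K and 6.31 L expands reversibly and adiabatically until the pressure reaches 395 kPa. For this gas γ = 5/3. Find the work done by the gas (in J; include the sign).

13600 J

P₁ = nRT₁/V₁ = 3.47×8.314×587/6.31 = 2680 kPa.
Adiabatic: T₂/T₁ = (P₂/P₁)^((γ−1)/γ) ⇒ T₂ = 587×(0.147)^0.400 = 273 K; V₂ = 19.9 L.
ΔU = nCvΔT = 3.47×12.5×(273−587) = -13600 J.
Q = 0 for an adiabatic process, so W = −ΔU = 13600 J.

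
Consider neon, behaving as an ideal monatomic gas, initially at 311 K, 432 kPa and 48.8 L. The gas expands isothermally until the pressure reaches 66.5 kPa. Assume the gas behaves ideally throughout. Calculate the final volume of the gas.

Isothermal: T stays 311 K; PV = const ⇒ V₂ = 317 L, P₂ = 66.5 kPa.

317 L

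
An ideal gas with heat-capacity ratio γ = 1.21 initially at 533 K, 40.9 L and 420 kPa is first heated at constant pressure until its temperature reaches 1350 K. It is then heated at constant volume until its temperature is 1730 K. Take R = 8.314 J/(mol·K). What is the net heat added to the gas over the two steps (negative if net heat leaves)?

210000 J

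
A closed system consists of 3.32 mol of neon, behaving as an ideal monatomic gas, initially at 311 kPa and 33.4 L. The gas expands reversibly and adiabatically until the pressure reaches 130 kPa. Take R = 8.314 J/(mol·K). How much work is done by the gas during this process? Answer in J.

4590 J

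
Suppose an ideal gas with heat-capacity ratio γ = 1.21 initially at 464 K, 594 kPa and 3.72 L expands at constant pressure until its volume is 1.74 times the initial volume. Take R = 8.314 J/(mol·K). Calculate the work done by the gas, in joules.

1640 J

n = P₁V₁/(RT₁) = 594×3.72/(8.314×464) = 0.573 mol.
Isobaric: P stays 594 kPa; V/T = const ⇒ T₂ = 807 K, V₂ = 6.47 L.
W = PΔV = 594×(6.47−3.72) kPa·L = 1640 J.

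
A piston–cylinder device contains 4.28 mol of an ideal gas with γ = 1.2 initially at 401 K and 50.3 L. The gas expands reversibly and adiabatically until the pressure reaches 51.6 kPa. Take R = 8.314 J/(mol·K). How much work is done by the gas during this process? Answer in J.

17600 J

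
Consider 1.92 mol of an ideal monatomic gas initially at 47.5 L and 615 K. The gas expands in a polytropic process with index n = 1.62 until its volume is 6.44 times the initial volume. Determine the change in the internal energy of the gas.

P₁ = nRT₁/V₁ = 1.92×8.314×615/47.5 = 207 kPa.
Polytropic n=1.62: T₂ = T₁(V₁/V₂)^(n−1) = 615×(0.155)^0.62 = 194 K; P₂ = P₁(V₁/V₂)^n = 10.1 kPa.
For an ideal gas ΔU = nCvΔT with Cv = (3/2)R = 12.5 J/(mol·K).
ΔU = 1.92×12.5×(194−615) = -10100 J.

-10100 J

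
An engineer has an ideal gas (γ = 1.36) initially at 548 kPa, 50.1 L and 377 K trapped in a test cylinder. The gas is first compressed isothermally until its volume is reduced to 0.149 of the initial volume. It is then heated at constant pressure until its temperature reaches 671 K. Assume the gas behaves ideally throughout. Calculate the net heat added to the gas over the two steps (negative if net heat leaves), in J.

n = P₁V₁/(RT₁) = 548×50.1/(8.314×377) = 8.76 mol.
Step 1 — Isothermal: T stays 377 K; PV = const ⇒ V₂ = 7.46 L, P₂ = 3680 kPa.
ΔU = 0 (ideal gas, T constant).
W = nRT ln(V₂/V₁) = 8.76×8.314×377×ln(0.149) = -52300 J.
Q = ΔU + W = -52300 J.
State after step 1: P = 3680 kPa, V = 7.46 L, T = 377 K.
Step 2 — Isobaric: P stays 3680 kPa; V/T = const ⇒ T₂ = 671 K, V₂ = 13.3 L.
W = PΔV = 3680×(13.3−7.46) kPa·L = 21400 J.
ΔU = nCvΔT = 8.76×23.1×(671−377) = 59500 J.
Q = ΔU + W = nCpΔT = 80900 J.
Net over both steps: W = -30900 J, Q = 28600 J, ΔU = 59500 J.

28600 J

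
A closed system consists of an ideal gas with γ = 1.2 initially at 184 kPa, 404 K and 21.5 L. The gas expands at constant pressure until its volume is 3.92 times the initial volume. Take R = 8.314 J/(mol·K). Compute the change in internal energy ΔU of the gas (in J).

57800 J

n = P₁V₁/(RT₁) = 184×21.5/(8.314×404) = 1.18 mol.
Isobaric: P stays 184 kPa; V/T = const ⇒ T₂ = 1580 K, V₂ = 84.3 L.
For an ideal gas ΔU = nCvΔT with Cv = R/(γ−1) = 41.6 J/(mol·K).
ΔU = 1.18×41.6×(1580−404) = 57800 J.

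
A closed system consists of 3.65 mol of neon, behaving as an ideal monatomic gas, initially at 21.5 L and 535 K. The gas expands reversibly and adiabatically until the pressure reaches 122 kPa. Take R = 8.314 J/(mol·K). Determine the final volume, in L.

P₁ = nRT₁/V₁ = 3.65×8.314×535/21.5 = 755 kPa.
Adiabatic: T₂/T₁ = (P₂/P₁)^((γ−1)/γ) ⇒ T₂ = 535×(0.162)^0.400 = 258 K; V₂ = 64.2 L.

64.2 L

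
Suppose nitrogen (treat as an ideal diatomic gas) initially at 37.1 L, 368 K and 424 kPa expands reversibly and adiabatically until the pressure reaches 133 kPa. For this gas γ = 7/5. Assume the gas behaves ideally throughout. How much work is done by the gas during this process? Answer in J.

11100 J

n = P₁V₁/(RT₁) = 424×37.1/(8.314×368) = 5.14 mol.
Adiabatic: T₂/T₁ = (P₂/P₁)^((γ−1)/γ) ⇒ T₂ = 368×(0.314)^0.286 = 264 K; V₂ = 84.9 L.
ΔU = nCvΔT = 5.14×20.8×(264−368) = -11100 J.
Q = 0 for an adiabatic process, so W = −ΔU = 11100 J.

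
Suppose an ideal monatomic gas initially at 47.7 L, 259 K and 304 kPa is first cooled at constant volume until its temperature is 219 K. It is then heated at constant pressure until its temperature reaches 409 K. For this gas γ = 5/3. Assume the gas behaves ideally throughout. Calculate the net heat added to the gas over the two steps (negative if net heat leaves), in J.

23200 J

n = P₁V₁/(RT₁) = 304×47.7/(8.314×259) = 6.73 mol.
Step 1 — Isochoric: V stays 47.7 L; P/T = const ⇒ T₂ = 219 K, P₂ = 257 kPa.
W = 0 (no volume change).
ΔU = nCvΔT = 6.73×12.5×(219−259) = -3360 J.
Q = ΔU = -3360 J.
State after step 1: P = 257 kPa, V = 47.7 L, T = 219 K.
Step 2 — Isobaric: P stays 257 kPa; V/T = const ⇒ T₂ = 409 K, V₂ = 89.1 L.
W = PΔV = 257×(89.1−47.7) kPa·L = 10600 J.
ΔU = nCvΔT = 6.73×12.5×(409−219) = 16000 J.
Q = ΔU + W = nCpΔT = 26600 J.
Net over both steps: W = 10600 J, Q = 23200 J, ΔU = 12600 J.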